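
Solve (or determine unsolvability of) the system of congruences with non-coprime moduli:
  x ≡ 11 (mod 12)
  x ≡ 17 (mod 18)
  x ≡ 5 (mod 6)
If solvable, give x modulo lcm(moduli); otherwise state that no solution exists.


Moduli 12, 18, 6 are not pairwise coprime, so CRT works modulo lcm(m_i) when all pairwise compatibility conditions hold.
Pairwise compatibility: gcd(m_i, m_j) must divide a_i - a_j for every pair.
Merge one congruence at a time:
  Start: x ≡ 11 (mod 12).
  Combine with x ≡ 17 (mod 18): gcd(12, 18) = 6; 17 - 11 = 6, which IS divisible by 6, so compatible.
    Write x = 11 + 12·t and substitute into x ≡ 17 (mod 18): 12·t ≡ 17 − 11 = 6 (mod 18).
    Divide the congruence (and modulus) by g = 6: 2·t ≡ 1 (mod 3).
    The inverse of 2 mod 3 is 2 (since 2·2 = 4 = 1·3 + 1), so t ≡ 2·1 = 2 ≡ 2 (mod 3).
    Then x = 11 + 12·2 = 35, valid modulo lcm(12, 18) = 36: x ≡ 35 (mod 36).
  Combine with x ≡ 5 (mod 6): gcd(36, 6) = 6; 5 - 35 = -30, which IS divisible by 6, so compatible.
    Write x = 35 + 36·t and substitute into x ≡ 5 (mod 6): 36·t ≡ 5 − 35 = -30 (mod 6).
    Divide the congruence (and modulus) by g = 6: 6·t ≡ -5 (mod 1).
    Modulo 1 every t works; take t = 0.
    Then x = 35 + 36·0 = 35, valid modulo lcm(36, 6) = 36: x ≡ 35 (mod 36).
Verify: 35 mod 12 = 11, 35 mod 18 = 17, 35 mod 6 = 5.

x ≡ 35 (mod 36).


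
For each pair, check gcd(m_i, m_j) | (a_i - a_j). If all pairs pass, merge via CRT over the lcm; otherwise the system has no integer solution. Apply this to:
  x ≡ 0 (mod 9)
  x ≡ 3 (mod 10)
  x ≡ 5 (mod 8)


Moduli 9, 10, 8 are not pairwise coprime, so CRT works modulo lcm(m_i) when all pairwise compatibility conditions hold.
Pairwise compatibility: gcd(m_i, m_j) must divide a_i - a_j for every pair.
Merge one congruence at a time:
  Start: x ≡ 0 (mod 9).
  Combine with x ≡ 3 (mod 10): gcd(9, 10) = 1; 3 - 0 = 3, which IS divisible by 1, so compatible.
    Write x = 0 + 9·t and substitute into x ≡ 3 (mod 10): 9·t ≡ 3 − 0 = 3 (mod 10).
    The inverse of 9 mod 10 is 9 (since 9·9 = 81 = 8·10 + 1), so t ≡ 9·3 = 27 ≡ 7 (mod 10).
    Then x = 0 + 9·7 = 63, valid modulo lcm(9, 10) = 90: x ≡ 63 (mod 90).
  Combine with x ≡ 5 (mod 8): gcd(90, 8) = 2; 5 - 63 = -58, which IS divisible by 2, so compatible.
    Write x = 63 + 90·t and substitute into x ≡ 5 (mod 8): 90·t ≡ 5 − 63 = -58 (mod 8).
    Divide the congruence (and modulus) by g = 2: 45·t ≡ -29 (mod 4).
    Reduce coefficients mod 4: 1·t ≡ 3 (mod 4).
    So t ≡ 3 (mod 4).
    Then x = 63 + 90·3 = 333, valid modulo lcm(90, 8) = 360: x ≡ 333 (mod 360).
Verify: 333 mod 9 = 0, 333 mod 10 = 3, 333 mod 8 = 5.

x ≡ 333 (mod 360).


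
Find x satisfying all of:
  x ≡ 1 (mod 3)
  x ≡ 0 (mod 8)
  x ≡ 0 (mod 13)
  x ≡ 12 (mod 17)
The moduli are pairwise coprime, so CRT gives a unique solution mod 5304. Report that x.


Product of moduli M = 3 · 8 · 13 · 17 = 5304.
Merge one congruence at a time:
  Start: x ≡ 1 (mod 3).
  Combine with x ≡ 0 (mod 8); new modulus lcm = 24.
    Write x = 1 + 3·t and substitute into x ≡ 0 (mod 8): 3·t ≡ 0 − 1 = -1 (mod 8).
    Reduce coefficients mod 8: 3·t ≡ 7 (mod 8).
    The inverse of 3 mod 8 is 3 (since 3·3 = 9 = 1·8 + 1), so t ≡ 3·7 = 21 ≡ 5 (mod 8).
    Then x = 1 + 3·5 = 16, valid modulo lcm(3, 8) = 24: x ≡ 16 (mod 24).
  Combine with x ≡ 0 (mod 13); new modulus lcm = 312.
    Write x = 16 + 24·t and substitute into x ≡ 0 (mod 13): 24·t ≡ 0 − 16 = -16 (mod 13).
    Reduce coefficients mod 13: 11·t ≡ 10 (mod 13).
    The inverse of 11 mod 13 is 6 (since 11·6 = 66 = 5·13 + 1), so t ≡ 6·10 = 60 ≡ 8 (mod 13).
    Then x = 16 + 24·8 = 208, valid modulo lcm(24, 13) = 312: x ≡ 208 (mod 312).
  Combine with x ≡ 12 (mod 17); new modulus lcm = 5304.
    Write x = 208 + 312·t and substitute into x ≡ 12 (mod 17): 312·t ≡ 12 − 208 = -196 (mod 17).
    Reduce coefficients mod 17: 6·t ≡ 8 (mod 17).
    The inverse of 6 mod 17 is 3 (since 6·3 = 18 = 1·17 + 1), so t ≡ 3·8 = 24 ≡ 7 (mod 17).
    Then x = 208 + 312·7 = 2392, valid modulo lcm(312, 17) = 5304: x ≡ 2392 (mod 5304).
Verify against each original: 2392 mod 3 = 1, 2392 mod 8 = 0, 2392 mod 13 = 0, 2392 mod 17 = 12.

x ≡ 2392 (mod 5304).


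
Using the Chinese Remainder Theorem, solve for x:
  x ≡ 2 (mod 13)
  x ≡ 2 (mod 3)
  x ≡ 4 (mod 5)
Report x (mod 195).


Moduli 13, 3, 5 are pairwise coprime; by CRT there is a unique solution modulo M = 13 · 3 · 5 = 195.
Solve pairwise, accumulating the modulus:
  Start with x ≡ 2 (mod 13).
  Combine with x ≡ 2 (mod 3): since gcd(13, 3) = 1, we get a unique residue mod 39.
    Write x = 2 + 13·t and substitute into x ≡ 2 (mod 3): 13·t ≡ 2 − 2 = 0 (mod 3).
    Reduce coefficients mod 3: 1·t ≡ 0 (mod 3).
    So t ≡ 0 (mod 3).
    Then x = 2 + 13·0 = 2, valid modulo lcm(13, 3) = 39: x ≡ 2 (mod 39).
  Combine with x ≡ 4 (mod 5): since gcd(39, 5) = 1, we get a unique residue mod 195.
    Write x = 2 + 39·t and substitute into x ≡ 4 (mod 5): 39·t ≡ 4 − 2 = 2 (mod 5).
    Reduce coefficients mod 5: 4·t ≡ 2 (mod 5).
    The inverse of 4 mod 5 is 4 (since 4·4 = 16 = 3·5 + 1), so t ≡ 4·2 = 8 ≡ 3 (mod 5).
    Then x = 2 + 39·3 = 119, valid modulo lcm(39, 5) = 195: x ≡ 119 (mod 195).
Verify: 119 mod 13 = 2 ✓, 119 mod 3 = 2 ✓, 119 mod 5 = 4 ✓.

x ≡ 119 (mod 195).


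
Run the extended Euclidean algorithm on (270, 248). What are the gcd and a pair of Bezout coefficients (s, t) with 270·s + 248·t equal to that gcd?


Euclidean algorithm on (270, 248) — divide until remainder is 0:
  270 = 1 · 248 + 22
  248 = 11 · 22 + 6
  22 = 3 · 6 + 4
  6 = 1 · 4 + 2
  4 = 2 · 2 + 0
gcd(270, 248) = 2.
Track Bezout coefficients alongside the remainders: start with r₀ = 270 = a·1 + b·0 (s = 1, t = 0) and r₁ = 248 = a·0 + b·1 (s = 0, t = 1); each new remainder r_{k+1} = r_{k-1} − q_k·r_k inherits s_{k+1} = s_{k-1} − q_k·s_k, t_{k+1} = t_{k-1} − q_k·t_k, so r_k = a·s_k + b·t_k at every step:
  q = 1: r = 22, s = 1 − 1·0 = 1, t = 0 − 1·1 = -1  (check: 270·1 + 248·(-1) = 22)
  q = 11: r = 6, s = 0 − 11·1 = -11, t = 1 − 11·(-1) = 12  (check: 270·(-11) + 248·12 = 6)
  q = 3: r = 4, s = 1 − 3·(-11) = 34, t = -1 − 3·12 = -37  (check: 270·34 + 248·(-37) = 4)
  q = 1: r = 2, s = -11 − 1·34 = -45, t = 12 − 1·(-37) = 49  (check: 270·(-45) + 248·49 = 2)
The row with r = 2 (the gcd) gives the Bezout coefficients s = -45, t = 49.
Result: 270 · (-45) + 248 · (49) = 2.

gcd(270, 248) = 2; s = -45, t = 49 (check: 270·(-45) + 248·49 = 2).


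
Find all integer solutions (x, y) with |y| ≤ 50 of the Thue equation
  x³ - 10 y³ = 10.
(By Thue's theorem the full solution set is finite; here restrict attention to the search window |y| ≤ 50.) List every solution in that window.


The equation is x³ - 10y³ = 10. For fixed y, x³ = 10·y³ + 10, so a solution requires the RHS to be a perfect cube.
Strategy: iterate y from -50 to 50, compute RHS = 10·y³ + 10, and check whether it is a (positive or negative) perfect cube.
Check small values of y:
  y = 0: RHS = 10 is not a perfect cube.
  y = 1: RHS = 20 is not a perfect cube.
  y = -1: RHS = 0 = (0)³ ⇒ x = 0 works.
  y = 2: RHS = 90 is not a perfect cube.
  y = -2: RHS = -70 is not a perfect cube.
  y = 3: RHS = 280 is not a perfect cube.
  y = -3: RHS = -260 is not a perfect cube.
Continuing the search up to |y| = 50 finds no further solutions beyond those listed.
Collected solutions: (0, -1).

Solutions (with |y| ≤ 50): (0, -1).


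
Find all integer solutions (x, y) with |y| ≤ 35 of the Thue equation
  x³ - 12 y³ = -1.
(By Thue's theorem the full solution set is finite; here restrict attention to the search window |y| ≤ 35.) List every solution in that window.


The equation is x³ - 12y³ = -1. For fixed y, x³ = 12·y³ − 1, so a solution requires the RHS to be a perfect cube.
Strategy: iterate y from -35 to 35, compute RHS = 12·y³ − 1, and check whether it is a (positive or negative) perfect cube.
Check small values of y:
  y = 0: RHS = -1 = (-1)³ ⇒ x = -1 works.
  y = 1: RHS = 11 is not a perfect cube.
  y = -1: RHS = -13 is not a perfect cube.
  y = 2: RHS = 95 is not a perfect cube.
  y = -2: RHS = -97 is not a perfect cube.
  y = 3: RHS = 323 is not a perfect cube.
  y = -3: RHS = -325 is not a perfect cube.
Continuing the search up to |y| = 35 finds no further solutions beyond those listed.
Collected solutions: (-1, 0).

Solutions (with |y| ≤ 35): (-1, 0).


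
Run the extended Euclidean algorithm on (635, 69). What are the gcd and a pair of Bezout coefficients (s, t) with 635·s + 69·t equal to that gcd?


Euclidean algorithm on (635, 69) — divide until remainder is 0:
  635 = 9 · 69 + 14
  69 = 4 · 14 + 13
  14 = 1 · 13 + 1
  13 = 13 · 1 + 0
gcd(635, 69) = 1.
Track Bezout coefficients alongside the remainders: start with r₀ = 635 = a·1 + b·0 (s = 1, t = 0) and r₁ = 69 = a·0 + b·1 (s = 0, t = 1); each new remainder r_{k+1} = r_{k-1} − q_k·r_k inherits s_{k+1} = s_{k-1} − q_k·s_k, t_{k+1} = t_{k-1} − q_k·t_k, so r_k = a·s_k + b·t_k at every step:
  q = 9: r = 14, s = 1 − 9·0 = 1, t = 0 − 9·1 = -9  (check: 635·1 + 69·(-9) = 14)
  q = 4: r = 13, s = 0 − 4·1 = -4, t = 1 − 4·(-9) = 37  (check: 635·(-4) + 69·37 = 13)
  q = 1: r = 1, s = 1 − 1·(-4) = 5, t = -9 − 1·37 = -46  (check: 635·5 + 69·(-46) = 1)
The row with r = 1 (the gcd) gives the Bezout coefficients s = 5, t = -46.
Result: 635 · (5) + 69 · (-46) = 1.

gcd(635, 69) = 1; s = 5, t = -46 (check: 635·5 + 69·(-46) = 1).


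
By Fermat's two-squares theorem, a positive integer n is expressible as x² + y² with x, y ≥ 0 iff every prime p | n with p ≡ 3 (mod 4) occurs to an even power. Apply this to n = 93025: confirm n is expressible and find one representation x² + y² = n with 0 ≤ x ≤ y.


Step 1: Factor n = 93025 = 5^2 · 61^2.
Step 2: Check the mod-4 condition on each prime factor: 5 ≡ 1 (mod 4), exponent 2; 61 ≡ 1 (mod 4), exponent 2.
All primes ≡ 3 (mod 4) appear to even exponent (or don't appear), so by the two-squares theorem n IS expressible as a sum of two squares.
Step 3: Build a representation. Group n = k² · m with k = 5 and m = 61 · 61 = 3721 (a product of primes ≡ 1 (mod 4)); a representation of m scales to one of n via (k·x)² + (k·y)² = k²(x² + y²). Each prime p ≡ 1 (mod 4) is itself a sum of two squares; find a² by testing p − a² for a perfect square:
  61: 61 − 1² = 60, 61 − 2² = 57, 61 − 3² = 52, 61 − 4² = 45, 61 − 5² = 36 = 6² ⇒ 61 = 5² + 6².
  Combine using the Brahmagupta–Fibonacci identity (a² + b²)(c² + d²) = (ac − bd)² + (ad + bc)² = (ac + bd)² + (ad − bc)²:
  61 · 61 = 3721: from (5² + 6²)(5² + 6²), take (5·5 − 6·6, 5·6 + 6·5) = (25 − 36, 30 + 30) = (-11, 60); dropping signs (only squares matter) gives (11, 60); check 11² + 60² = 121 + 3600 = 3721 ✓.
  Scale by k = 5: (5·11, 5·60) = (55, 300).
Step 4: Order so x ≤ y and verify: 55² + 300² = 3025 + 90000 = 93025 = n. ✓

n = 93025 = 55² + 300² (one valid representation with x ≤ y).


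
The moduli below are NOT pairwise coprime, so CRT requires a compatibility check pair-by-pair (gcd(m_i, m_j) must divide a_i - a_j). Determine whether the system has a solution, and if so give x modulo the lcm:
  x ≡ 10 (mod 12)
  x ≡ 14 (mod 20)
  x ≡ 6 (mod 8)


Moduli 12, 20, 8 are not pairwise coprime, so CRT works modulo lcm(m_i) when all pairwise compatibility conditions hold.
Pairwise compatibility: gcd(m_i, m_j) must divide a_i - a_j for every pair.
Merge one congruence at a time:
  Start: x ≡ 10 (mod 12).
  Combine with x ≡ 14 (mod 20): gcd(12, 20) = 4; 14 - 10 = 4, which IS divisible by 4, so compatible.
    Write x = 10 + 12·t and substitute into x ≡ 14 (mod 20): 12·t ≡ 14 − 10 = 4 (mod 20).
    Divide the congruence (and modulus) by g = 4: 3·t ≡ 1 (mod 5).
    The inverse of 3 mod 5 is 2 (since 3·2 = 6 = 1·5 + 1), so t ≡ 2·1 = 2 ≡ 2 (mod 5).
    Then x = 10 + 12·2 = 34, valid modulo lcm(12, 20) = 60: x ≡ 34 (mod 60).
  Combine with x ≡ 6 (mod 8): gcd(60, 8) = 4; 6 - 34 = -28, which IS divisible by 4, so compatible.
    Write x = 34 + 60·t and substitute into x ≡ 6 (mod 8): 60·t ≡ 6 − 34 = -28 (mod 8).
    Divide the congruence (and modulus) by g = 4: 15·t ≡ -7 (mod 2).
    Reduce coefficients mod 2: 1·t ≡ 1 (mod 2).
    So t ≡ 1 (mod 2).
    Then x = 34 + 60·1 = 94, valid modulo lcm(60, 8) = 120: x ≡ 94 (mod 120).
Verify: 94 mod 12 = 10, 94 mod 20 = 14, 94 mod 8 = 6.

x ≡ 94 (mod 120).


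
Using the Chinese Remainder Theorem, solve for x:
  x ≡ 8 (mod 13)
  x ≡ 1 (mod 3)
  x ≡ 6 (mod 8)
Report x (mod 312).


Moduli 13, 3, 8 are pairwise coprime; by CRT there is a unique solution modulo M = 13 · 3 · 8 = 312.
Solve pairwise, accumulating the modulus:
  Start with x ≡ 8 (mod 13).
  Combine with x ≡ 1 (mod 3): since gcd(13, 3) = 1, we get a unique residue mod 39.
    Write x = 8 + 13·t and substitute into x ≡ 1 (mod 3): 13·t ≡ 1 − 8 = -7 (mod 3).
    Reduce coefficients mod 3: 1·t ≡ 2 (mod 3).
    So t ≡ 2 (mod 3).
    Then x = 8 + 13·2 = 34, valid modulo lcm(13, 3) = 39: x ≡ 34 (mod 39).
  Combine with x ≡ 6 (mod 8): since gcd(39, 8) = 1, we get a unique residue mod 312.
    Write x = 34 + 39·t and substitute into x ≡ 6 (mod 8): 39·t ≡ 6 − 34 = -28 (mod 8).
    Reduce coefficients mod 8: 7·t ≡ 4 (mod 8).
    The inverse of 7 mod 8 is 7 (since 7·7 = 49 = 6·8 + 1), so t ≡ 7·4 = 28 ≡ 4 (mod 8).
    Then x = 34 + 39·4 = 190, valid modulo lcm(39, 8) = 312: x ≡ 190 (mod 312).
Verify: 190 mod 13 = 8 ✓, 190 mod 3 = 1 ✓, 190 mod 8 = 6 ✓.

x ≡ 190 (mod 312).


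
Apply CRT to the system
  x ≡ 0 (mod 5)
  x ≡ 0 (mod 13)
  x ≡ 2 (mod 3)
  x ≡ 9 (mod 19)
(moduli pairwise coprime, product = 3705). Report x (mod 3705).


Product of moduli M = 5 · 13 · 3 · 19 = 3705.
Merge one congruence at a time:
  Start: x ≡ 0 (mod 5).
  Combine with x ≡ 0 (mod 13); new modulus lcm = 65.
    Write x = 0 + 5·t and substitute into x ≡ 0 (mod 13): 5·t ≡ 0 − 0 = 0 (mod 13).
    The inverse of 5 mod 13 is 8 (since 5·8 = 40 = 3·13 + 1), so t ≡ 8·0 = 0 ≡ 0 (mod 13).
    Then x = 0 + 5·0 = 0, valid modulo lcm(5, 13) = 65: x ≡ 0 (mod 65).
  Combine with x ≡ 2 (mod 3); new modulus lcm = 195.
    Write x = 0 + 65·t and substitute into x ≡ 2 (mod 3): 65·t ≡ 2 − 0 = 2 (mod 3).
    Reduce coefficients mod 3: 2·t ≡ 2 (mod 3).
    The inverse of 2 mod 3 is 2 (since 2·2 = 4 = 1·3 + 1), so t ≡ 2·2 = 4 ≡ 1 (mod 3).
    Then x = 0 + 65·1 = 65, valid modulo lcm(65, 3) = 195: x ≡ 65 (mod 195).
  Combine with x ≡ 9 (mod 19); new modulus lcm = 3705.
    Write x = 65 + 195·t and substitute into x ≡ 9 (mod 19): 195·t ≡ 9 − 65 = -56 (mod 19).
    Reduce coefficients mod 19: 5·t ≡ 1 (mod 19).
    The inverse of 5 mod 19 is 4 (since 5·4 = 20 = 1·19 + 1), so t ≡ 4·1 = 4 ≡ 4 (mod 19).
    Then x = 65 + 195·4 = 845, valid modulo lcm(195, 19) = 3705: x ≡ 845 (mod 3705).
Verify against each original: 845 mod 5 = 0, 845 mod 13 = 0, 845 mod 3 = 2, 845 mod 19 = 9.

x ≡ 845 (mod 3705).


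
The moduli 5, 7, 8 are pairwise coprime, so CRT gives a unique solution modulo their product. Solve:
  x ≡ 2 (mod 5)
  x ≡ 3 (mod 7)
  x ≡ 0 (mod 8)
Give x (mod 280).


Moduli 5, 7, 8 are pairwise coprime; by CRT there is a unique solution modulo M = 5 · 7 · 8 = 280.
Solve pairwise, accumulating the modulus:
  Start with x ≡ 2 (mod 5).
  Combine with x ≡ 3 (mod 7): since gcd(5, 7) = 1, we get a unique residue mod 35.
    Write x = 2 + 5·t and substitute into x ≡ 3 (mod 7): 5·t ≡ 3 − 2 = 1 (mod 7).
    The inverse of 5 mod 7 is 3 (since 5·3 = 15 = 2·7 + 1), so t ≡ 3·1 = 3 ≡ 3 (mod 7).
    Then x = 2 + 5·3 = 17, valid modulo lcm(5, 7) = 35: x ≡ 17 (mod 35).
  Combine with x ≡ 0 (mod 8): since gcd(35, 8) = 1, we get a unique residue mod 280.
    Write x = 17 + 35·t and substitute into x ≡ 0 (mod 8): 35·t ≡ 0 − 17 = -17 (mod 8).
    Reduce coefficients mod 8: 3·t ≡ 7 (mod 8).
    The inverse of 3 mod 8 is 3 (since 3·3 = 9 = 1·8 + 1), so t ≡ 3·7 = 21 ≡ 5 (mod 8).
    Then x = 17 + 35·5 = 192, valid modulo lcm(35, 8) = 280: x ≡ 192 (mod 280).
Verify: 192 mod 5 = 2 ✓, 192 mod 7 = 3 ✓, 192 mod 8 = 0 ✓.

x ≡ 192 (mod 280).


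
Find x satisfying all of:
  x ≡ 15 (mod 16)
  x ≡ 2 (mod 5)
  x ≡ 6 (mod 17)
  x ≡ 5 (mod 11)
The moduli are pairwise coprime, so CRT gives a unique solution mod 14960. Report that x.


Product of moduli M = 16 · 5 · 17 · 11 = 14960.
Merge one congruence at a time:
  Start: x ≡ 15 (mod 16).
  Combine with x ≡ 2 (mod 5); new modulus lcm = 80.
    Write x = 15 + 16·t and substitute into x ≡ 2 (mod 5): 16·t ≡ 2 − 15 = -13 (mod 5).
    Reduce coefficients mod 5: 1·t ≡ 2 (mod 5).
    So t ≡ 2 (mod 5).
    Then x = 15 + 16·2 = 47, valid modulo lcm(16, 5) = 80: x ≡ 47 (mod 80).
  Combine with x ≡ 6 (mod 17); new modulus lcm = 1360.
    Write x = 47 + 80·t and substitute into x ≡ 6 (mod 17): 80·t ≡ 6 − 47 = -41 (mod 17).
    Reduce coefficients mod 17: 12·t ≡ 10 (mod 17).
    The inverse of 12 mod 17 is 10 (since 12·10 = 120 = 7·17 + 1), so t ≡ 10·10 = 100 ≡ 15 (mod 17).
    Then x = 47 + 80·15 = 1247, valid modulo lcm(80, 17) = 1360: x ≡ 1247 (mod 1360).
  Combine with x ≡ 5 (mod 11); new modulus lcm = 14960.
    Write x = 1247 + 1360·t and substitute into x ≡ 5 (mod 11): 1360·t ≡ 5 − 1247 = -1242 (mod 11).
    Reduce coefficients mod 11: 7·t ≡ 1 (mod 11).
    The inverse of 7 mod 11 is 8 (since 7·8 = 56 = 5·11 + 1), so t ≡ 8·1 = 8 ≡ 8 (mod 11).
    Then x = 1247 + 1360·8 = 12127, valid modulo lcm(1360, 11) = 14960: x ≡ 12127 (mod 14960).
Verify against each original: 12127 mod 16 = 15, 12127 mod 5 = 2, 12127 mod 17 = 6, 12127 mod 11 = 5.

x ≡ 12127 (mod 14960).


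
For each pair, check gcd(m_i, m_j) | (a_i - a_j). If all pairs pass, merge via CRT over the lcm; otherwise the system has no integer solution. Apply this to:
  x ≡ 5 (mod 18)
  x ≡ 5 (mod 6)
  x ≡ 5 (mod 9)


Moduli 18, 6, 9 are not pairwise coprime, so CRT works modulo lcm(m_i) when all pairwise compatibility conditions hold.
Pairwise compatibility: gcd(m_i, m_j) must divide a_i - a_j for every pair.
Merge one congruence at a time:
  Start: x ≡ 5 (mod 18).
  Combine with x ≡ 5 (mod 6): gcd(18, 6) = 6; 5 - 5 = 0, which IS divisible by 6, so compatible.
    Write x = 5 + 18·t and substitute into x ≡ 5 (mod 6): 18·t ≡ 5 − 5 = 0 (mod 6).
    Divide the congruence (and modulus) by g = 6: 3·t ≡ 0 (mod 1).
    Modulo 1 every t works; take t = 0.
    Then x = 5 + 18·0 = 5, valid modulo lcm(18, 6) = 18: x ≡ 5 (mod 18).
  Combine with x ≡ 5 (mod 9): gcd(18, 9) = 9; 5 - 5 = 0, which IS divisible by 9, so compatible.
    Write x = 5 + 18·t and substitute into x ≡ 5 (mod 9): 18·t ≡ 5 − 5 = 0 (mod 9).
    Divide the congruence (and modulus) by g = 9: 2·t ≡ 0 (mod 1).
    Modulo 1 every t works; take t = 0.
    Then x = 5 + 18·0 = 5, valid modulo lcm(18, 9) = 18: x ≡ 5 (mod 18).
Verify: 5 mod 18 = 5, 5 mod 6 = 5, 5 mod 9 = 5.

x ≡ 5 (mod 18).


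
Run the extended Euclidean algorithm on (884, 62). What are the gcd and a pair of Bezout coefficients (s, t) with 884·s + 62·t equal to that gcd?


Euclidean algorithm on (884, 62) — divide until remainder is 0:
  884 = 14 · 62 + 16
  62 = 3 · 16 + 14
  16 = 1 · 14 + 2
  14 = 7 · 2 + 0
gcd(884, 62) = 2.
Track Bezout coefficients alongside the remainders: start with r₀ = 884 = a·1 + b·0 (s = 1, t = 0) and r₁ = 62 = a·0 + b·1 (s = 0, t = 1); each new remainder r_{k+1} = r_{k-1} − q_k·r_k inherits s_{k+1} = s_{k-1} − q_k·s_k, t_{k+1} = t_{k-1} − q_k·t_k, so r_k = a·s_k + b·t_k at every step:
  q = 14: r = 16, s = 1 − 14·0 = 1, t = 0 − 14·1 = -14  (check: 884·1 + 62·(-14) = 16)
  q = 3: r = 14, s = 0 − 3·1 = -3, t = 1 − 3·(-14) = 43  (check: 884·(-3) + 62·43 = 14)
  q = 1: r = 2, s = 1 − 1·(-3) = 4, t = -14 − 1·43 = -57  (check: 884·4 + 62·(-57) = 2)
The row with r = 2 (the gcd) gives the Bezout coefficients s = 4, t = -57.
Result: 884 · (4) + 62 · (-57) = 2.

gcd(884, 62) = 2; s = 4, t = -57 (check: 884·4 + 62·(-57) = 2).


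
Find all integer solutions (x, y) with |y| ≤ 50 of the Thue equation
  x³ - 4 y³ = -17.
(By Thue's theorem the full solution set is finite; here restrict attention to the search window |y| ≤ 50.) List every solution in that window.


The equation is x³ - 4y³ = -17. For fixed y, x³ = 4·y³ − 17, so a solution requires the RHS to be a perfect cube.
Strategy: iterate y from -50 to 50, compute RHS = 4·y³ − 17, and check whether it is a (positive or negative) perfect cube.
Check small values of y:
  y = 0: RHS = -17 is not a perfect cube.
  y = 1: RHS = -13 is not a perfect cube.
  y = -1: RHS = -21 is not a perfect cube.
  y = 2: RHS = 15 is not a perfect cube.
  y = -2: RHS = -49 is not a perfect cube.
  y = 3: RHS = 91 is not a perfect cube.
  y = -3: RHS = -125 = (-5)³ ⇒ x = -5 works.
Continuing the search up to |y| = 50 finds no further solutions beyond those listed.
Collected solutions: (-5, -3).

Solutions (with |y| ≤ 50): (-5, -3).


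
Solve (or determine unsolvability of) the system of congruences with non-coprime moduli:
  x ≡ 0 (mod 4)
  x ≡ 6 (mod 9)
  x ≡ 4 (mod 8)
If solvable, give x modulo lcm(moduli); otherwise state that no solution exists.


Moduli 4, 9, 8 are not pairwise coprime, so CRT works modulo lcm(m_i) when all pairwise compatibility conditions hold.
Pairwise compatibility: gcd(m_i, m_j) must divide a_i - a_j for every pair.
Merge one congruence at a time:
  Start: x ≡ 0 (mod 4).
  Combine with x ≡ 6 (mod 9): gcd(4, 9) = 1; 6 - 0 = 6, which IS divisible by 1, so compatible.
    Write x = 0 + 4·t and substitute into x ≡ 6 (mod 9): 4·t ≡ 6 − 0 = 6 (mod 9).
    The inverse of 4 mod 9 is 7 (since 4·7 = 28 = 3·9 + 1), so t ≡ 7·6 = 42 ≡ 6 (mod 9).
    Then x = 0 + 4·6 = 24, valid modulo lcm(4, 9) = 36: x ≡ 24 (mod 36).
  Combine with x ≡ 4 (mod 8): gcd(36, 8) = 4; 4 - 24 = -20, which IS divisible by 4, so compatible.
    Write x = 24 + 36·t and substitute into x ≡ 4 (mod 8): 36·t ≡ 4 − 24 = -20 (mod 8).
    Divide the congruence (and modulus) by g = 4: 9·t ≡ -5 (mod 2).
    Reduce coefficients mod 2: 1·t ≡ 1 (mod 2).
    So t ≡ 1 (mod 2).
    Then x = 24 + 36·1 = 60, valid modulo lcm(36, 8) = 72: x ≡ 60 (mod 72).
Verify: 60 mod 4 = 0, 60 mod 9 = 6, 60 mod 8 = 4.

x ≡ 60 (mod 72).


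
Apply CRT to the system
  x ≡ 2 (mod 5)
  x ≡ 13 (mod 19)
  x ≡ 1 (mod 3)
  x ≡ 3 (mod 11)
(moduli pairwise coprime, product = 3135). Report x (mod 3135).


Product of moduli M = 5 · 19 · 3 · 11 = 3135.
Merge one congruence at a time:
  Start: x ≡ 2 (mod 5).
  Combine with x ≡ 13 (mod 19); new modulus lcm = 95.
    Write x = 2 + 5·t and substitute into x ≡ 13 (mod 19): 5·t ≡ 13 − 2 = 11 (mod 19).
    The inverse of 5 mod 19 is 4 (since 5·4 = 20 = 1·19 + 1), so t ≡ 4·11 = 44 ≡ 6 (mod 19).
    Then x = 2 + 5·6 = 32, valid modulo lcm(5, 19) = 95: x ≡ 32 (mod 95).
  Combine with x ≡ 1 (mod 3); new modulus lcm = 285.
    Write x = 32 + 95·t and substitute into x ≡ 1 (mod 3): 95·t ≡ 1 − 32 = -31 (mod 3).
    Reduce coefficients mod 3: 2·t ≡ 2 (mod 3).
    The inverse of 2 mod 3 is 2 (since 2·2 = 4 = 1·3 + 1), so t ≡ 2·2 = 4 ≡ 1 (mod 3).
    Then x = 32 + 95·1 = 127, valid modulo lcm(95, 3) = 285: x ≡ 127 (mod 285).
  Combine with x ≡ 3 (mod 11); new modulus lcm = 3135.
    Write x = 127 + 285·t and substitute into x ≡ 3 (mod 11): 285·t ≡ 3 − 127 = -124 (mod 11).
    Reduce coefficients mod 11: 10·t ≡ 8 (mod 11).
    The inverse of 10 mod 11 is 10 (since 10·10 = 100 = 9·11 + 1), so t ≡ 10·8 = 80 ≡ 3 (mod 11).
    Then x = 127 + 285·3 = 982, valid modulo lcm(285, 11) = 3135: x ≡ 982 (mod 3135).
Verify against each original: 982 mod 5 = 2, 982 mod 19 = 13, 982 mod 3 = 1, 982 mod 11 = 3.

x ≡ 982 (mod 3135).


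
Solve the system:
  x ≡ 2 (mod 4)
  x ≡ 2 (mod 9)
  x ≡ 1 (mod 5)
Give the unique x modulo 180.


Moduli 4, 9, 5 are pairwise coprime; by CRT there is a unique solution modulo M = 4 · 9 · 5 = 180.
Solve pairwise, accumulating the modulus:
  Start with x ≡ 2 (mod 4).
  Combine with x ≡ 2 (mod 9): since gcd(4, 9) = 1, we get a unique residue mod 36.
    Write x = 2 + 4·t and substitute into x ≡ 2 (mod 9): 4·t ≡ 2 − 2 = 0 (mod 9).
    The inverse of 4 mod 9 is 7 (since 4·7 = 28 = 3·9 + 1), so t ≡ 7·0 = 0 ≡ 0 (mod 9).
    Then x = 2 + 4·0 = 2, valid modulo lcm(4, 9) = 36: x ≡ 2 (mod 36).
  Combine with x ≡ 1 (mod 5): since gcd(36, 5) = 1, we get a unique residue mod 180.
    Write x = 2 + 36·t and substitute into x ≡ 1 (mod 5): 36·t ≡ 1 − 2 = -1 (mod 5).
    Reduce coefficients mod 5: 1·t ≡ 4 (mod 5).
    So t ≡ 4 (mod 5).
    Then x = 2 + 36·4 = 146, valid modulo lcm(36, 5) = 180: x ≡ 146 (mod 180).
Verify: 146 mod 4 = 2 ✓, 146 mod 9 = 2 ✓, 146 mod 5 = 1 ✓.

x ≡ 146 (mod 180).


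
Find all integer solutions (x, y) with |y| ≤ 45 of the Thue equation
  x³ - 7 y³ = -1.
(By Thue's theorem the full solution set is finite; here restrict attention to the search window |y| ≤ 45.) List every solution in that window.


The equation is x³ - 7y³ = -1. For fixed y, x³ = 7·y³ − 1, so a solution requires the RHS to be a perfect cube.
Strategy: iterate y from -45 to 45, compute RHS = 7·y³ − 1, and check whether it is a (positive or negative) perfect cube.
Check small values of y:
  y = 0: RHS = -1 = (-1)³ ⇒ x = -1 works.
  y = 1: RHS = 6 is not a perfect cube.
  y = -1: RHS = -8 = (-2)³ ⇒ x = -2 works.
  y = 2: RHS = 55 is not a perfect cube.
  y = -2: RHS = -57 is not a perfect cube.
  y = 3: RHS = 188 is not a perfect cube.
  y = -3: RHS = -190 is not a perfect cube.
Continuing the search up to |y| = 45 finds no further solutions beyond those listed.
Collected solutions: (-1, 0), (-2, -1).

Solutions (with |y| ≤ 45): (-1, 0), (-2, -1).


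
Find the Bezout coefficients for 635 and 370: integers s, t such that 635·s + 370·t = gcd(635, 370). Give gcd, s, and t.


Euclidean algorithm on (635, 370) — divide until remainder is 0:
  635 = 1 · 370 + 265
  370 = 1 · 265 + 105
  265 = 2 · 105 + 55
  105 = 1 · 55 + 50
  55 = 1 · 50 + 5
  50 = 10 · 5 + 0
gcd(635, 370) = 5.
Track Bezout coefficients alongside the remainders: start with r₀ = 635 = a·1 + b·0 (s = 1, t = 0) and r₁ = 370 = a·0 + b·1 (s = 0, t = 1); each new remainder r_{k+1} = r_{k-1} − q_k·r_k inherits s_{k+1} = s_{k-1} − q_k·s_k, t_{k+1} = t_{k-1} − q_k·t_k, so r_k = a·s_k + b·t_k at every step:
  q = 1: r = 265, s = 1 − 1·0 = 1, t = 0 − 1·1 = -1  (check: 635·1 + 370·(-1) = 265)
  q = 1: r = 105, s = 0 − 1·1 = -1, t = 1 − 1·(-1) = 2  (check: 635·(-1) + 370·2 = 105)
  q = 2: r = 55, s = 1 − 2·(-1) = 3, t = -1 − 2·2 = -5  (check: 635·3 + 370·(-5) = 55)
  q = 1: r = 50, s = -1 − 1·3 = -4, t = 2 − 1·(-5) = 7  (check: 635·(-4) + 370·7 = 50)
  q = 1: r = 5, s = 3 − 1·(-4) = 7, t = -5 − 1·7 = -12  (check: 635·7 + 370·(-12) = 5)
The row with r = 5 (the gcd) gives the Bezout coefficients s = 7, t = -12.
Result: 635 · (7) + 370 · (-12) = 5.

gcd(635, 370) = 5; s = 7, t = -12 (check: 635·7 + 370·(-12) = 5).


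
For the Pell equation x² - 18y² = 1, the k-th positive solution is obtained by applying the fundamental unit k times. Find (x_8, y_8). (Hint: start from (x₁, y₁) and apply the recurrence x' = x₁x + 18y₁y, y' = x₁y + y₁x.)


Step 1: Find the fundamental solution (x₁, y₁) of x² - 18y² = 1.
  Expand √18 as a continued fraction. a₀ = ⌊√18⌋ = 4; iterate m_{k+1} = d_k·a_k − m_k, d_{k+1} = (18 − m_{k+1}²)/d_k, a_{k+1} = ⌊(a₀ + m_{k+1})/d_{k+1}⌋ (starting m₀ = 0, d₀ = 1), with convergents p_k = a_k·p_{k-1} + p_{k-2}, q_k = a_k·q_{k-1} + q_{k-2} (p₋₁ = 1, q₋₁ = 0):
  k = 0: a₀ = 4; p₀/q₀ = 4/1; p₀² − 18·q₀² = 16 − 18 = -2.
  k = 1: m = 4, d = 2, a = ⌊(4 + 4)/2⌋ = 4; p/q = (4·4 + 1)/(4·1 + 0) = 17/4; p² − 18·q² = 289 − 288 = 1.
  The first convergent with p² − 18·q² = 1 gives the fundamental solution (x₁, y₁) = (17, 4).
Step 2: Apply the recurrence (x_{n+1}, y_{n+1}) = (x₁x_n + 18y₁y_n, x₁y_n + y₁x_n) repeatedly.
  From (x_1, y_1) = (17, 4): x_2 = 17·17 + 18·4·4 = 577; y_2 = 17·4 + 4·17 = 136.
  From (x_2, y_2) = (577, 136): x_3 = 17·577 + 18·4·136 = 19601; y_3 = 17·136 + 4·577 = 4620.
  From (x_3, y_3) = (19601, 4620): x_4 = 17·19601 + 18·4·4620 = 665857; y_4 = 17·4620 + 4·19601 = 156944.
  From (x_4, y_4) = (665857, 156944): x_5 = 17·665857 + 18·4·156944 = 22619537; y_5 = 17·156944 + 4·665857 = 5331476.
  From (x_5, y_5) = (22619537, 5331476): x_6 = 17·22619537 + 18·4·5331476 = 768398401; y_6 = 17·5331476 + 4·22619537 = 181113240.
  From (x_6, y_6) = (768398401, 181113240): x_7 = 17·768398401 + 18·4·181113240 = 26102926097; y_7 = 17·181113240 + 4·768398401 = 6152518684.
  From (x_7, y_7) = (26102926097, 6152518684): x_8 = 17·26102926097 + 18·4·6152518684 = 886731088897; y_8 = 17·6152518684 + 4·26102926097 = 209004522016.
Step 3: Verify x_8² - 18·y_8² = 786292024016459316676609 - 786292024016459316676608 = 1 (should be 1). ✓

(x_1, y_1) = (17, 4); (x_8, y_8) = (886731088897, 209004522016).


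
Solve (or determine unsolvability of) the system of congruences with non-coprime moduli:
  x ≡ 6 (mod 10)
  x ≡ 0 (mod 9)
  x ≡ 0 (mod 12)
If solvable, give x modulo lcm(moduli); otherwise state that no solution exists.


Moduli 10, 9, 12 are not pairwise coprime, so CRT works modulo lcm(m_i) when all pairwise compatibility conditions hold.
Pairwise compatibility: gcd(m_i, m_j) must divide a_i - a_j for every pair.
Merge one congruence at a time:
  Start: x ≡ 6 (mod 10).
  Combine with x ≡ 0 (mod 9): gcd(10, 9) = 1; 0 - 6 = -6, which IS divisible by 1, so compatible.
    Write x = 6 + 10·t and substitute into x ≡ 0 (mod 9): 10·t ≡ 0 − 6 = -6 (mod 9).
    Reduce coefficients mod 9: 1·t ≡ 3 (mod 9).
    So t ≡ 3 (mod 9).
    Then x = 6 + 10·3 = 36, valid modulo lcm(10, 9) = 90: x ≡ 36 (mod 90).
  Combine with x ≡ 0 (mod 12): gcd(90, 12) = 6; 0 - 36 = -36, which IS divisible by 6, so compatible.
    Write x = 36 + 90·t and substitute into x ≡ 0 (mod 12): 90·t ≡ 0 − 36 = -36 (mod 12).
    Divide the congruence (and modulus) by g = 6: 15·t ≡ -6 (mod 2).
    Reduce coefficients mod 2: 1·t ≡ 0 (mod 2).
    So t ≡ 0 (mod 2).
    Then x = 36 + 90·0 = 36, valid modulo lcm(90, 12) = 180: x ≡ 36 (mod 180).
Verify: 36 mod 10 = 6, 36 mod 9 = 0, 36 mod 12 = 0.

x ≡ 36 (mod 180).


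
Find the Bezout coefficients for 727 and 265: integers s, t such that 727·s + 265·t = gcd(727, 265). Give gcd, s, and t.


Euclidean algorithm on (727, 265) — divide until remainder is 0:
  727 = 2 · 265 + 197
  265 = 1 · 197 + 68
  197 = 2 · 68 + 61
  68 = 1 · 61 + 7
  61 = 8 · 7 + 5
  7 = 1 · 5 + 2
  5 = 2 · 2 + 1
  2 = 2 · 1 + 0
gcd(727, 265) = 1.
Track Bezout coefficients alongside the remainders: start with r₀ = 727 = a·1 + b·0 (s = 1, t = 0) and r₁ = 265 = a·0 + b·1 (s = 0, t = 1); each new remainder r_{k+1} = r_{k-1} − q_k·r_k inherits s_{k+1} = s_{k-1} − q_k·s_k, t_{k+1} = t_{k-1} − q_k·t_k, so r_k = a·s_k + b·t_k at every step:
  q = 2: r = 197, s = 1 − 2·0 = 1, t = 0 − 2·1 = -2  (check: 727·1 + 265·(-2) = 197)
  q = 1: r = 68, s = 0 − 1·1 = -1, t = 1 − 1·(-2) = 3  (check: 727·(-1) + 265·3 = 68)
  q = 2: r = 61, s = 1 − 2·(-1) = 3, t = -2 − 2·3 = -8  (check: 727·3 + 265·(-8) = 61)
  q = 1: r = 7, s = -1 − 1·3 = -4, t = 3 − 1·(-8) = 11  (check: 727·(-4) + 265·11 = 7)
  q = 8: r = 5, s = 3 − 8·(-4) = 35, t = -8 − 8·11 = -96  (check: 727·35 + 265·(-96) = 5)
  q = 1: r = 2, s = -4 − 1·35 = -39, t = 11 − 1·(-96) = 107  (check: 727·(-39) + 265·107 = 2)
  q = 2: r = 1, s = 35 − 2·(-39) = 113, t = -96 − 2·107 = -310  (check: 727·113 + 265·(-310) = 1)
The row with r = 1 (the gcd) gives the Bezout coefficients s = 113, t = -310.
Result: 727 · (113) + 265 · (-310) = 1.

gcd(727, 265) = 1; s = 113, t = -310 (check: 727·113 + 265·(-310) = 1).


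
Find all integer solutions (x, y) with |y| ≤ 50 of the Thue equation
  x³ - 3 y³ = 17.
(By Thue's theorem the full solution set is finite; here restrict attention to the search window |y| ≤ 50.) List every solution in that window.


The equation is x³ - 3y³ = 17. For fixed y, x³ = 3·y³ + 17, so a solution requires the RHS to be a perfect cube.
Strategy: iterate y from -50 to 50, compute RHS = 3·y³ + 17, and check whether it is a (positive or negative) perfect cube.
Check small values of y:
  y = 0: RHS = 17 is not a perfect cube.
  y = 1: RHS = 20 is not a perfect cube.
  y = -1: RHS = 14 is not a perfect cube.
  y = 2: RHS = 41 is not a perfect cube.
  y = -2: RHS = -7 is not a perfect cube.
  y = 3: RHS = 98 is not a perfect cube.
  y = -3: RHS = -64 = (-4)³ ⇒ x = -4 works.
Continuing the search up to |y| = 50 finds no further solutions beyond those listed.
Collected solutions: (-4, -3).

Solutions (with |y| ≤ 50): (-4, -3).


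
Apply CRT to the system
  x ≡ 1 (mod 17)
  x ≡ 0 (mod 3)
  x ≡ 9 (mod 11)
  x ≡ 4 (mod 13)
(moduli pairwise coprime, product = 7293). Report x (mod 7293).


Product of moduli M = 17 · 3 · 11 · 13 = 7293.
Merge one congruence at a time:
  Start: x ≡ 1 (mod 17).
  Combine with x ≡ 0 (mod 3); new modulus lcm = 51.
    Write x = 1 + 17·t and substitute into x ≡ 0 (mod 3): 17·t ≡ 0 − 1 = -1 (mod 3).
    Reduce coefficients mod 3: 2·t ≡ 2 (mod 3).
    The inverse of 2 mod 3 is 2 (since 2·2 = 4 = 1·3 + 1), so t ≡ 2·2 = 4 ≡ 1 (mod 3).
    Then x = 1 + 17·1 = 18, valid modulo lcm(17, 3) = 51: x ≡ 18 (mod 51).
  Combine with x ≡ 9 (mod 11); new modulus lcm = 561.
    Write x = 18 + 51·t and substitute into x ≡ 9 (mod 11): 51·t ≡ 9 − 18 = -9 (mod 11).
    Reduce coefficients mod 11: 7·t ≡ 2 (mod 11).
    The inverse of 7 mod 11 is 8 (since 7·8 = 56 = 5·11 + 1), so t ≡ 8·2 = 16 ≡ 5 (mod 11).
    Then x = 18 + 51·5 = 273, valid modulo lcm(51, 11) = 561: x ≡ 273 (mod 561).
  Combine with x ≡ 4 (mod 13); new modulus lcm = 7293.
    Write x = 273 + 561·t and substitute into x ≡ 4 (mod 13): 561·t ≡ 4 − 273 = -269 (mod 13).
    Reduce coefficients mod 13: 2·t ≡ 4 (mod 13).
    The inverse of 2 mod 13 is 7 (since 2·7 = 14 = 1·13 + 1), so t ≡ 7·4 = 28 ≡ 2 (mod 13).
    Then x = 273 + 561·2 = 1395, valid modulo lcm(561, 13) = 7293: x ≡ 1395 (mod 7293).
Verify against each original: 1395 mod 17 = 1, 1395 mod 3 = 0, 1395 mod 11 = 9, 1395 mod 13 = 4.

x ≡ 1395 (mod 7293).


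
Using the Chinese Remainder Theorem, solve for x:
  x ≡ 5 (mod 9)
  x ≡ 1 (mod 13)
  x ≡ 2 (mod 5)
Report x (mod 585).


Moduli 9, 13, 5 are pairwise coprime; by CRT there is a unique solution modulo M = 9 · 13 · 5 = 585.
Solve pairwise, accumulating the modulus:
  Start with x ≡ 5 (mod 9).
  Combine with x ≡ 1 (mod 13): since gcd(9, 13) = 1, we get a unique residue mod 117.
    Write x = 5 + 9·t and substitute into x ≡ 1 (mod 13): 9·t ≡ 1 − 5 = -4 (mod 13).
    Reduce coefficients mod 13: 9·t ≡ 9 (mod 13).
    The inverse of 9 mod 13 is 3 (since 9·3 = 27 = 2·13 + 1), so t ≡ 3·9 = 27 ≡ 1 (mod 13).
    Then x = 5 + 9·1 = 14, valid modulo lcm(9, 13) = 117: x ≡ 14 (mod 117).
  Combine with x ≡ 2 (mod 5): since gcd(117, 5) = 1, we get a unique residue mod 585.
    Write x = 14 + 117·t and substitute into x ≡ 2 (mod 5): 117·t ≡ 2 − 14 = -12 (mod 5).
    Reduce coefficients mod 5: 2·t ≡ 3 (mod 5).
    The inverse of 2 mod 5 is 3 (since 2·3 = 6 = 1·5 + 1), so t ≡ 3·3 = 9 ≡ 4 (mod 5).
    Then x = 14 + 117·4 = 482, valid modulo lcm(117, 5) = 585: x ≡ 482 (mod 585).
Verify: 482 mod 9 = 5 ✓, 482 mod 13 = 1 ✓, 482 mod 5 = 2 ✓.

x ≡ 482 (mod 585).


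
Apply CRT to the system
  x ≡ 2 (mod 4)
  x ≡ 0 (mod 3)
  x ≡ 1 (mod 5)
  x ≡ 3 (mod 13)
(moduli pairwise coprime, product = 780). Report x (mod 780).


Product of moduli M = 4 · 3 · 5 · 13 = 780.
Merge one congruence at a time:
  Start: x ≡ 2 (mod 4).
  Combine with x ≡ 0 (mod 3); new modulus lcm = 12.
    Write x = 2 + 4·t and substitute into x ≡ 0 (mod 3): 4·t ≡ 0 − 2 = -2 (mod 3).
    Reduce coefficients mod 3: 1·t ≡ 1 (mod 3).
    So t ≡ 1 (mod 3).
    Then x = 2 + 4·1 = 6, valid modulo lcm(4, 3) = 12: x ≡ 6 (mod 12).
  Combine with x ≡ 1 (mod 5); new modulus lcm = 60.
    Write x = 6 + 12·t and substitute into x ≡ 1 (mod 5): 12·t ≡ 1 − 6 = -5 (mod 5).
    Reduce coefficients mod 5: 2·t ≡ 0 (mod 5).
    The inverse of 2 mod 5 is 3 (since 2·3 = 6 = 1·5 + 1), so t ≡ 3·0 = 0 ≡ 0 (mod 5).
    Then x = 6 + 12·0 = 6, valid modulo lcm(12, 5) = 60: x ≡ 6 (mod 60).
  Combine with x ≡ 3 (mod 13); new modulus lcm = 780.
    Write x = 6 + 60·t and substitute into x ≡ 3 (mod 13): 60·t ≡ 3 − 6 = -3 (mod 13).
    Reduce coefficients mod 13: 8·t ≡ 10 (mod 13).
    The inverse of 8 mod 13 is 5 (since 8·5 = 40 = 3·13 + 1), so t ≡ 5·10 = 50 ≡ 11 (mod 13).
    Then x = 6 + 60·11 = 666, valid modulo lcm(60, 13) = 780: x ≡ 666 (mod 780).
Verify against each original: 666 mod 4 = 2, 666 mod 3 = 0, 666 mod 5 = 1, 666 mod 13 = 3.

x ≡ 666 (mod 780).


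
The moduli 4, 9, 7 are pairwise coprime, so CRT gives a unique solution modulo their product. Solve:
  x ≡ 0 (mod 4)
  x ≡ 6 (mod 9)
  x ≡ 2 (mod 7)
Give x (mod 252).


Moduli 4, 9, 7 are pairwise coprime; by CRT there is a unique solution modulo M = 4 · 9 · 7 = 252.
Solve pairwise, accumulating the modulus:
  Start with x ≡ 0 (mod 4).
  Combine with x ≡ 6 (mod 9): since gcd(4, 9) = 1, we get a unique residue mod 36.
    Write x = 0 + 4·t and substitute into x ≡ 6 (mod 9): 4·t ≡ 6 − 0 = 6 (mod 9).
    The inverse of 4 mod 9 is 7 (since 4·7 = 28 = 3·9 + 1), so t ≡ 7·6 = 42 ≡ 6 (mod 9).
    Then x = 0 + 4·6 = 24, valid modulo lcm(4, 9) = 36: x ≡ 24 (mod 36).
  Combine with x ≡ 2 (mod 7): since gcd(36, 7) = 1, we get a unique residue mod 252.
    Write x = 24 + 36·t and substitute into x ≡ 2 (mod 7): 36·t ≡ 2 − 24 = -22 (mod 7).
    Reduce coefficients mod 7: 1·t ≡ 6 (mod 7).
    So t ≡ 6 (mod 7).
    Then x = 24 + 36·6 = 240, valid modulo lcm(36, 7) = 252: x ≡ 240 (mod 252).
Verify: 240 mod 4 = 0 ✓, 240 mod 9 = 6 ✓, 240 mod 7 = 2 ✓.

x ≡ 240 (mod 252).


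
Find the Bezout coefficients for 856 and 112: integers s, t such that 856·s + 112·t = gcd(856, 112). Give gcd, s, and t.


Euclidean algorithm on (856, 112) — divide until remainder is 0:
  856 = 7 · 112 + 72
  112 = 1 · 72 + 40
  72 = 1 · 40 + 32
  40 = 1 · 32 + 8
  32 = 4 · 8 + 0
gcd(856, 112) = 8.
Track Bezout coefficients alongside the remainders: start with r₀ = 856 = a·1 + b·0 (s = 1, t = 0) and r₁ = 112 = a·0 + b·1 (s = 0, t = 1); each new remainder r_{k+1} = r_{k-1} − q_k·r_k inherits s_{k+1} = s_{k-1} − q_k·s_k, t_{k+1} = t_{k-1} − q_k·t_k, so r_k = a·s_k + b·t_k at every step:
  q = 7: r = 72, s = 1 − 7·0 = 1, t = 0 − 7·1 = -7  (check: 856·1 + 112·(-7) = 72)
  q = 1: r = 40, s = 0 − 1·1 = -1, t = 1 − 1·(-7) = 8  (check: 856·(-1) + 112·8 = 40)
  q = 1: r = 32, s = 1 − 1·(-1) = 2, t = -7 − 1·8 = -15  (check: 856·2 + 112·(-15) = 32)
  q = 1: r = 8, s = -1 − 1·2 = -3, t = 8 − 1·(-15) = 23  (check: 856·(-3) + 112·23 = 8)
The row with r = 8 (the gcd) gives the Bezout coefficients s = -3, t = 23.
Result: 856 · (-3) + 112 · (23) = 8.

gcd(856, 112) = 8; s = -3, t = 23 (check: 856·(-3) + 112·23 = 8).


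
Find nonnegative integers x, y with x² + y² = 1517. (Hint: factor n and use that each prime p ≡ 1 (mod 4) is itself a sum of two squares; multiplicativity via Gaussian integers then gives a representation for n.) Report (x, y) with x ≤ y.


Step 1: Factor n = 1517 = 37 · 41.
Step 2: Check the mod-4 condition on each prime factor: 37 ≡ 1 (mod 4), exponent 1; 41 ≡ 1 (mod 4), exponent 1.
All primes ≡ 3 (mod 4) appear to even exponent (or don't appear), so by the two-squares theorem n IS expressible as a sum of two squares.
Step 3: Build a representation. Here n = 37 · 41 is a product of primes ≡ 1 (mod 4). Each prime p ≡ 1 (mod 4) is itself a sum of two squares; find a² by testing p − a² for a perfect square:
  37: 37 − 1² = 36 = 6² ⇒ 37 = 1² + 6².
  41: 41 − 1² = 40, 41 − 2² = 37, 41 − 3² = 32, 41 − 4² = 25 = 5² ⇒ 41 = 4² + 5².
  Combine using the Brahmagupta–Fibonacci identity (a² + b²)(c² + d²) = (ac − bd)² + (ad + bc)² = (ac + bd)² + (ad − bc)²:
  37 · 41 = 1517: from (1² + 6²)(4² + 5²), take (1·4 − 6·5, 1·5 + 6·4) = (4 − 30, 5 + 24) = (-26, 29); dropping signs (only squares matter) gives (26, 29); check 26² + 29² = 676 + 841 = 1517 ✓.
Step 4: Order so x ≤ y and verify: 26² + 29² = 676 + 841 = 1517 = n. ✓

n = 1517 = 26² + 29² (one valid representation with x ≤ y).
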